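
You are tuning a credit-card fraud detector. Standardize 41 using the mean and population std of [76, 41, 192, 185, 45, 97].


μ = 106, σ = 61.3243
z = (41 - 106)/61.3243 = -1.0599

-1.0599


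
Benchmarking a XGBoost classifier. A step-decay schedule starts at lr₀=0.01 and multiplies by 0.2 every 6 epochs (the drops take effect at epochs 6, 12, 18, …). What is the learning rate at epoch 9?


n_drops = ⌊9/6⌋ = 1
lr = 0.01·0.2^1 = 0.01·0.2 = 0.002

0.002


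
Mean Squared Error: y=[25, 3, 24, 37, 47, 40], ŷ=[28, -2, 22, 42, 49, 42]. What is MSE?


Squared errors: (25-28)²=9, (3+ 2)²=25, (24-22)²=4, (37-42)²=25, (47-49)²=4, (40-42)²=4
Sum = 71
MSE = 71/6 = 71/6

71/6


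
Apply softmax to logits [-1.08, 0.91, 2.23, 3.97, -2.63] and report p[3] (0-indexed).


Exponentials: e^-1.08=0.3396, e^0.91=2.4843, e^2.23=9.2999, e^3.97=52.9845, e^-2.63=0.0721
Sum = 65.1804
Softmax = [0.0052, 0.0381, 0.1427, 0.8129, 0.0011]
p[3] = 52.9845/65.1804 = 0.8129

0.8129


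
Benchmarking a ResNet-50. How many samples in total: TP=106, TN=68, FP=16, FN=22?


Total = TP + TN + FP + FN
= 106 + 68 + 16 + 22
= 212
(Predicted positive: 122, predicted negative: 90)

212


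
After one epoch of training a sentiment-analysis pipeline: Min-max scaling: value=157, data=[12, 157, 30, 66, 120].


min=12, max=157
(157-12)/(157-12) = 145/145 = 1.0

1.0


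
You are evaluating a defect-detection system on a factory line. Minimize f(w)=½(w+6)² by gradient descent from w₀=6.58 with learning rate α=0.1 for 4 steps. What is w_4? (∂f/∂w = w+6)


step 1: grad = 6.58+6 = 12.58; w = 6.58 - 0.1·(12.58) = 5.322
step 2: grad = 5.322+6 = 11.322; w = 5.322 - 0.1·(11.322) = 4.1898
step 3: grad = 4.1898+6 = 10.1898; w = 4.1898 - 0.1·(10.1898) = 3.17082
step 4: grad = 3.17082+6 = 9.17082; w = 3.17082 - 0.1·(9.17082) = 2.253738

2.253738


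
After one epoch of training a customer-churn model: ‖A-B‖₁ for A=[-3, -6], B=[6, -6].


d = |-3-6| + |-6+ 6|
  = 9 + 0
  = 9

9


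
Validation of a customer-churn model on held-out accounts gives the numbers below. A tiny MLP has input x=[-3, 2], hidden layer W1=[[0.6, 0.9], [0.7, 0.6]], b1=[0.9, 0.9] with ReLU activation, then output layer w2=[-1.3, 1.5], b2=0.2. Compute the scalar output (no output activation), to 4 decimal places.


z1[0] = (0.6)·(-3) + (0.9)·(2) + 0.9 = 0.9
z1[1] = (0.7)·(-3) + (0.6)·(2) + 0.9 = 0.0
h = ReLU(z1) = [0.9, 0.0]
output = (-1.3)·(0.9) + (1.5)·(0.0) + 0.2 = -0.97

-0.97


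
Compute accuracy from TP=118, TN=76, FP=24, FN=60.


Accuracy = (TP+TN)/(TP+TN+FP+FN)
= (118+76)/(278)
= 194/278 = 69.78%

69.78%


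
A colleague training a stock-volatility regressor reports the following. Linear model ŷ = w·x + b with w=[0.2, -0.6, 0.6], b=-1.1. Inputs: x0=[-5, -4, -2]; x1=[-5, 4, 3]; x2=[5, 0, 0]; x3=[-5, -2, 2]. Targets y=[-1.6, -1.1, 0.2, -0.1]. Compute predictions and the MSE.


ŷ0 = (0.2)·(-5) + (-0.6)·(-4) + (0.6)·(-2) - 1.1 = -0.9
ŷ1 = (0.2)·(-5) + (-0.6)·(4) + (0.6)·(3) - 1.1 = -2.7
ŷ2 = (0.2)·(5) + (-0.6)·(0) + (0.6)·(0) - 1.1 = -0.1
ŷ3 = (0.2)·(-5) + (-0.6)·(-2) + (0.6)·(2) - 1.1 = 0.3
errors² = [0.49, 2.56, 0.09, 0.16]
MSE = 3.3000/4 = 0.825

0.825


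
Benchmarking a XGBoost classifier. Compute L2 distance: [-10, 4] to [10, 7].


d = √((-10-10)² + (4-7)²)
  = √(400 + 9)
  = √409 = 20.2237

20.2237


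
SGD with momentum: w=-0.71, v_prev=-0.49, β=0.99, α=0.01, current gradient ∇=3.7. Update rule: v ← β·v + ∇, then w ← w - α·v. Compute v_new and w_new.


v_new = 0.99·-0.49 + 3.7 = -0.4851 + 3.7 = 3.2149
w_new = -0.71 - 0.01·3.2149 = -0.71 - 0.032149 = -0.742149

v_new=3.2149, w_new=-0.742149


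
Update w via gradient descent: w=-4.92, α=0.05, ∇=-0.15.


w_new = w - α·∇
= -4.92 - 0.05·-0.15
= -4.92 + 0.0075
= -4.9125

-4.9125


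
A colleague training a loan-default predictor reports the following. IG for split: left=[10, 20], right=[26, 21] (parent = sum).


Parent = [36, 41], H_parent = 0.997
H_left = 0.9183 (n=30), H_right = 0.9918 (n=47)
H_children = (30/77)·0.9183 + (47/77)·0.9918 = 0.9632
IG = 0.997 - 0.9632 = 0.0338

0.0338


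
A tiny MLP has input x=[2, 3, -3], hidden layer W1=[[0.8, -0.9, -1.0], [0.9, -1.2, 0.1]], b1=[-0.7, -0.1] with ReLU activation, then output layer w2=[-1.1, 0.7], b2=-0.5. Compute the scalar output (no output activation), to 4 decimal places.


z1[0] = (0.8)·(2) + (-0.9)·(3) + (-1.0)·(-3) - 0.7 = 1.2
z1[1] = (0.9)·(2) + (-1.2)·(3) + (0.1)·(-3) - 0.1 = -2.2
h = ReLU(z1) = [1.2, 0.0]
output = (-1.1)·(1.2) + (0.7)·(0.0) - 0.5 = -1.82

-1.82


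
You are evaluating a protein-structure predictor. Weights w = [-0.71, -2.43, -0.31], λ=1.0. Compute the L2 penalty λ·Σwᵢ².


‖w‖₂² = (-0.71)² + (-2.43)² + (-0.31)²
     = 0.5041 + 5.9049 + 0.0961
     = 6.5051
λ·‖w‖₂² = 1.0·6.5051 = 6.5051

6.5051


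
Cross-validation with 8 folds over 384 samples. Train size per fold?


Fold size = 384/8 = 48
Training per fold = 384 - 48 = 336

336


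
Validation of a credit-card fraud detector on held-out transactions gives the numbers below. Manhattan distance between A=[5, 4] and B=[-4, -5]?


d = |5+ 4| + |4+ 5|
  = 9 + 9
  = 18

18


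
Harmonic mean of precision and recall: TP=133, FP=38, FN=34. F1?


Precision = 133/171 = 0.7778
Recall = 133/167 = 0.7964
F1 = 2·P·R/(P+R) = 2·TP/(2·TP+FP+FN) = 266/(266+38+34) = 266/338 = 0.787

0.787


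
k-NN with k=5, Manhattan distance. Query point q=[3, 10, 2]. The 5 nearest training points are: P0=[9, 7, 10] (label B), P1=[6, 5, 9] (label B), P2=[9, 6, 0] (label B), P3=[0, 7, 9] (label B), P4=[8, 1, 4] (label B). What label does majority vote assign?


d(q,P0) = 17  (label B)
d(q,P1) = 15  (label B)
d(q,P2) = 12  (label B)
d(q,P3) = 13  (label B)
d(q,P4) = 16  (label B)
Votes: A=0, B=5
Majority → B

B


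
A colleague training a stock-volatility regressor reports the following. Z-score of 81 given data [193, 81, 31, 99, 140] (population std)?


μ = 108.8, σ = 54.7445
z = (81 - 108.8)/54.7445 = -0.5078

-0.5078


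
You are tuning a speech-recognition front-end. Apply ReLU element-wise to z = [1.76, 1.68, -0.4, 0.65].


ReLU(1.76) = max(0, 1.76) = 1.76
ReLU(1.68) = max(0, 1.68) = 1.68
ReLU(-0.4) = max(0, -0.4) = 0.0
ReLU(0.65) = max(0, 0.65) = 0.65
result = [1.76, 1.68, 0.0, 0.65]

[1.76, 1.68, 0.0, 0.65]


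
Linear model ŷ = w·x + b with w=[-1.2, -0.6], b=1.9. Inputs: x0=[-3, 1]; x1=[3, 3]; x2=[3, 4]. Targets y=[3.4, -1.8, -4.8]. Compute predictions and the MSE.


ŷ0 = (-1.2)·(-3) + (-0.6)·(1) + 1.9 = 4.9
ŷ1 = (-1.2)·(3) + (-0.6)·(3) + 1.9 = -3.5
ŷ2 = (-1.2)·(3) + (-0.6)·(4) + 1.9 = -4.1
errors² = [2.25, 2.89, 0.49]
MSE = 5.6300/3 = 1.8767

1.8767


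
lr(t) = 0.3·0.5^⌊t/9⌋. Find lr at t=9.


n_drops = ⌊9/9⌋ = 1
lr = 0.3·0.5^1 = 0.3·0.5 = 0.15

0.15


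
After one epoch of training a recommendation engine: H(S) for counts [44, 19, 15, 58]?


Probabilities: [44/136, 19/136, 15/136, 58/136] ≈ [0.3235, 0.1397, 0.1103, 0.4265]
H = -((44/136)·log₂(44/136) + (19/136)·log₂(19/136) + (15/136)·log₂(15/136) + (58/136)·log₂(58/136))
  = 1.7986 bits

1.7986 bits


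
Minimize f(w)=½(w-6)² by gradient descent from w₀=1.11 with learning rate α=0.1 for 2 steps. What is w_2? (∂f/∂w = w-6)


step 1: grad = 1.11-6 = -4.89; w = 1.11 - 0.1·(-4.89) = 1.599
step 2: grad = 1.599-6 = -4.401; w = 1.599 - 0.1·(-4.401) = 2.0391

2.0391


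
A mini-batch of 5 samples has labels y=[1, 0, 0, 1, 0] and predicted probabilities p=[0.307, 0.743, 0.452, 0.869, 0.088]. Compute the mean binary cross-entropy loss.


L[0] = -ln(0.307) = 1.1809
L[1] = -ln(1-0.743) = -ln(0.257) = 1.3587
L[2] = -ln(1-0.452) = -ln(0.548) = 0.6015
L[3] = -ln(0.869) = 0.1404
L[4] = -ln(1-0.088) = -ln(0.912) = 0.0921
mean = (1.1809 + 1.3587 + 0.6015 + 0.1404 + 0.0921)/5 = 0.6747

0.6747


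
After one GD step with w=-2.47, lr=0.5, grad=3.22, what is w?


w_new = w - α·∇
= -2.47 - 0.5·3.22
= -2.47 - 1.61
= -4.08

-4.08


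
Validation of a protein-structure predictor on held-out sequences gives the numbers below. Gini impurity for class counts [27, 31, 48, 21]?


Probabilities: [27/127, 31/127, 48/127, 21/127] ≈ [0.2126, 0.2441, 0.378, 0.1654]
Σpᵢ² = (729 + 961 + 2304 + 441)/127² = 4435/16129
Gini = 1 - Σpᵢ² = 1 - 4435/16129 = 0.725

0.725


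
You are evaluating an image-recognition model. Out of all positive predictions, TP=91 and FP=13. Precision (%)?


Precision = TP/(TP+FP)
= 91/(91+13)
= 91/104 = 87.5%

87.5%


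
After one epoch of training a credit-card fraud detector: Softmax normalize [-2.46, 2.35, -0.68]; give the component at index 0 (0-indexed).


Exponentials: e^-2.46=0.0854, e^2.35=10.4856, e^-0.68=0.5066
Sum = 11.0776
Softmax = [0.0077, 0.9466, 0.0457]
p[0] = 0.0854/11.0776 = 0.0077

0.0077


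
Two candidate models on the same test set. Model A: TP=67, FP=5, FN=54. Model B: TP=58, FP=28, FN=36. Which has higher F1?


Model A: P=67/72=0.9306, R=67/121=0.5537, F1=2PR/(P+R)=2TP/(2TP+FP+FN)=134/193=0.6943
Model B: P=58/86=0.6744, R=58/94=0.617, F1=2PR/(P+R)=2TP/(2TP+FP+FN)=116/180=0.6444
0.6943 > 0.6444 → Model A

Model A


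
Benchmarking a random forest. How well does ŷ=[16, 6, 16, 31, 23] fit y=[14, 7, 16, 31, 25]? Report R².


ȳ = 18.6
SS_res = Σ(y-ŷ)² = 9
SS_tot = Σ(y-ȳ)² = 357.2
R² = 1 - SS_res/SS_tot = 1 - 0.0252 = 0.9748

0.9748


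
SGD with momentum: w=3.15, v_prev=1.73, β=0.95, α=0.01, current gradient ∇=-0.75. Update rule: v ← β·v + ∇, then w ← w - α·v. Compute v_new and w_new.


v_new = 0.95·1.73 - 0.75 = 1.6435 - 0.75 = 0.8935
w_new = 3.15 - 0.01·0.8935 = 3.15 - 0.008935 = 3.141065

v_new=0.8935, w_new=3.141065


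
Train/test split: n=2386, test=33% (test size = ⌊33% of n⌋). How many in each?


Test = ⌊2386·33/100⌋ = 787
Train = 2386 - 787 = 1599

Train: 1599, Test: 787


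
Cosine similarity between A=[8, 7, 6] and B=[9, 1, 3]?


A·B = 8·9 + 7·1 + 6·3 = 97
‖A‖ = √149 = 12.2066, ‖B‖ = √91 = 9.5394
cos = 97/(√149·√91) = 97/√13559 = 0.833

0.833


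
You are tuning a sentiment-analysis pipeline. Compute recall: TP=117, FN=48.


Recall = TP/(TP+FN)
= 117/(117+48)
= 117/165 = 70.91%

70.91%


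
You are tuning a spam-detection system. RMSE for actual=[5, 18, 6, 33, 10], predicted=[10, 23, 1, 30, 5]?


MSE = 109/5 = 21.8
RMSE = √(109/5) = 4.669

4.669


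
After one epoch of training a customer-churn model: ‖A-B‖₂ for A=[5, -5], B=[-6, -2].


d = √((5+ 6)² + (-5+ 2)²)
  = √(121 + 9)
  = √130 = 11.4018

11.4018


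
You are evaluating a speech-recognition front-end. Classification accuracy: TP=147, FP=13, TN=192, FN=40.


Accuracy = (TP+TN)/(TP+TN+FP+FN)
= (147+192)/(392)
= 339/392 = 86.48%

86.48%


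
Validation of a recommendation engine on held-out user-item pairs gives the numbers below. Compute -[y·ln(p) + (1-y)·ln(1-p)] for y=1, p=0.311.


BCE = -[y·ln(p) + (1-y)·ln(1-p)]
= -1·ln(0.311) - 0
= -ln(0.311) = 1.168

1.168


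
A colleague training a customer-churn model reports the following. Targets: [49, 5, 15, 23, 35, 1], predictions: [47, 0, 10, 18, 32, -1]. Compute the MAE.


Absolute errors: |49-47|=2, |5-0|=5, |15-10|=5, |23-18|=5, |35-32|=3, |1+ 1|=2
Sum = 22
MAE = 22/6 = 11/3

11/3


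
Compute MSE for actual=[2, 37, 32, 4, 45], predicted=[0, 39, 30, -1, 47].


Squared errors: (2-0)²=4, (37-39)²=4, (32-30)²=4, (4+ 1)²=25, (45-47)²=4
Sum = 41
MSE = 41/5 = 41/5

41/5


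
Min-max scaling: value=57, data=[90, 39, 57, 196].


min=39, max=196
(57-39)/(196-39) = 18/157 = 0.1146

0.1146


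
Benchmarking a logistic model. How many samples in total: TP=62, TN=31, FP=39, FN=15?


Total = TP + TN + FP + FN
= 62 + 31 + 39 + 15
= 147
(Predicted positive: 101, predicted negative: 46)

147


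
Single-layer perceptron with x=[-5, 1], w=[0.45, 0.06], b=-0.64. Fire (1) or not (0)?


z = (-5)·(0.45) + (1)·(0.06) - 0.64
  = -2.83
step(z) = 0 (z<0)

0


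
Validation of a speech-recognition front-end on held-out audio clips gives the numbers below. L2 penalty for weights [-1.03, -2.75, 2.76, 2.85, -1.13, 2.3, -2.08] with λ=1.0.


‖w‖₂² = (-1.03)² + (-2.75)² + (2.76)² + (2.85)² + (-1.13)² + (2.3)² + (-2.08)²
     = 1.0609 + 7.5625 + 7.6176 + 8.1225 + 1.2769 + 5.29 + 4.3264
     = 35.2568
λ·‖w‖₂² = 1.0·35.2568 = 35.2568

35.2568


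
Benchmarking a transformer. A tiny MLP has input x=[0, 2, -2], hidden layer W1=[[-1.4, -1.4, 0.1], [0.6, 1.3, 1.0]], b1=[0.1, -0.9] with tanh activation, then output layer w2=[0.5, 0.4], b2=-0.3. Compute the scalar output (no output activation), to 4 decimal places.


z1[0] = (-1.4)·(0) + (-1.4)·(2) + (0.1)·(-2) + 0.1 = -2.9
z1[1] = (0.6)·(0) + (1.3)·(2) + (1.0)·(-2) - 0.9 = -0.3
h = tanh(z1) = [-0.994, -0.2913]
output = (0.5)·(-0.994) + (0.4)·(-0.2913) - 0.3 = -0.9135

-0.9135


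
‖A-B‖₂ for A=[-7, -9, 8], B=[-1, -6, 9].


d = √((-7+ 1)² + (-9+ 6)² + (8-9)²)
  = √(36 + 9 + 1)
  = √46 = 6.7823

6.7823


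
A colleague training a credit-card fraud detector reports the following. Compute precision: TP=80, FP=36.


Precision = TP/(TP+FP)
= 80/(80+36)
= 80/116 = 68.97%

68.97%


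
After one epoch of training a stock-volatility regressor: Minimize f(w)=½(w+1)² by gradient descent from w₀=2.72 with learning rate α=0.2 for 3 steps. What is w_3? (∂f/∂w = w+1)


step 1: grad = 2.72+1 = 3.72; w = 2.72 - 0.2·(3.72) = 1.976
step 2: grad = 1.976+1 = 2.976; w = 1.976 - 0.2·(2.976) = 1.3808
step 3: grad = 1.3808+1 = 2.3808; w = 1.3808 - 0.2·(2.3808) = 0.90464

0.90464


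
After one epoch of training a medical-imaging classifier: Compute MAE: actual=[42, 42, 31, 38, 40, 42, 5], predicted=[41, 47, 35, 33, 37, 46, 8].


Absolute errors: |42-41|=1, |42-47|=5, |31-35|=4, |38-33|=5, |40-37|=3, |42-46|=4, |5-8|=3
Sum = 25
MAE = 25/7 = 25/7

25/7


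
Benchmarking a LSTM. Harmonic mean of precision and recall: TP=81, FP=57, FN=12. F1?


Precision = 81/138 = 0.587
Recall = 81/93 = 0.871
F1 = 2·P·R/(P+R) = 2·TP/(2·TP+FP+FN) = 162/(162+57+12) = 162/231 = 0.7013

0.7013


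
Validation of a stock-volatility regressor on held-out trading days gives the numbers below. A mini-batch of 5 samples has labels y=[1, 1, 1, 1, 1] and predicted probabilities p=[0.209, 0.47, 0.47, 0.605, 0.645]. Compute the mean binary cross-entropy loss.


L[0] = -ln(0.209) = 1.5654
L[1] = -ln(0.47) = 0.755
L[2] = -ln(0.47) = 0.755
L[3] = -ln(0.605) = 0.5025
L[4] = -ln(0.645) = 0.4385
mean = (1.5654 + 0.755 + 0.755 + 0.5025 + 0.4385)/5 = 0.8033

0.8033


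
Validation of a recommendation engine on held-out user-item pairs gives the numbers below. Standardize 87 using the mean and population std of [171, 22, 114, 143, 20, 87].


μ = 92.8333, σ = 56.9076
z = (87 - 92.8333)/56.9076 = -0.1025

-0.1025


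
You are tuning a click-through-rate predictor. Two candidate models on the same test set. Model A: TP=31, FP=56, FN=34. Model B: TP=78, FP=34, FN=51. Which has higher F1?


Model A: P=31/87=0.3563, R=31/65=0.4769, F1=2PR/(P+R)=2TP/(2TP+FP+FN)=62/152=0.4079
Model B: P=78/112=0.6964, R=78/129=0.6047, F1=2PR/(P+R)=2TP/(2TP+FP+FN)=156/241=0.6473
0.4079 < 0.6473 → Model B

Model B


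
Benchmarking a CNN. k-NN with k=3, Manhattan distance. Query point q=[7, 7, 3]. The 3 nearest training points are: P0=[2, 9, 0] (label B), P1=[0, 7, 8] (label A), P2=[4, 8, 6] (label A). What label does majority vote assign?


d(q,P0) = 10  (label B)
d(q,P1) = 12  (label A)
d(q,P2) = 7  (label A)
Votes: A=2, B=1
Majority → A

A


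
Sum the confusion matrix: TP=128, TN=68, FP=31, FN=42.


Total = TP + TN + FP + FN
= 128 + 68 + 31 + 42
= 269
(Predicted positive: 159, predicted negative: 110)

269


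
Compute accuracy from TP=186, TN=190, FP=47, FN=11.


Accuracy = (TP+TN)/(TP+TN+FP+FN)
= (186+190)/(434)
= 376/434 = 86.64%

86.64%


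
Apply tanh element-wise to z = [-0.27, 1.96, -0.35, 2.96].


tanh(-0.27) = -0.2636
tanh(1.96) = 0.9611
tanh(-0.35) = -0.3364
tanh(2.96) = 0.9946
result = [-0.2636, 0.9611, -0.3364, 0.9946]

[-0.2636, 0.9611, -0.3364, 0.9946]


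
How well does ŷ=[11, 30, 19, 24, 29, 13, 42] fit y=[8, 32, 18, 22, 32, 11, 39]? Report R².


ȳ = 23.1429
SS_res = Σ(y-ŷ)² = 40
SS_tot = Σ(y-ȳ)² = 812.86
R² = 1 - SS_res/SS_tot = 1 - 0.0492 = 0.9508

0.9508


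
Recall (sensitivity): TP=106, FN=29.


Recall = TP/(TP+FN)
= 106/(106+29)
= 106/135 = 78.52%

78.52%


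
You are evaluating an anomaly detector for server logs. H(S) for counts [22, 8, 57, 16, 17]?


Probabilities: [22/120, 8/120, 57/120, 16/120, 17/120] ≈ [0.1833, 0.0667, 0.475, 0.1333, 0.1417]
H = -((22/120)·log₂(22/120) + (8/120)·log₂(8/120) + (57/120)·log₂(57/120) + (16/120)·log₂(16/120) + (17/120)·log₂(17/120))
  = 2.0063 bits

2.0063 bits


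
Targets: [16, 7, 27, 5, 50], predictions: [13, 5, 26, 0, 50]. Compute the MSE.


Squared errors: (16-13)²=9, (7-5)²=4, (27-26)²=1, (5-0)²=25, (50-50)²=0
Sum = 39
MSE = 39/5 = 39/5

39/5


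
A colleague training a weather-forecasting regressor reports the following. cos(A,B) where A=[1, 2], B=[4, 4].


A·B = 1·4 + 2·4 = 12
‖A‖ = √5 = 2.2361, ‖B‖ = √32 = 5.6569
cos = 12/(√5·√32) = 12/√160 = 0.9487

0.9487


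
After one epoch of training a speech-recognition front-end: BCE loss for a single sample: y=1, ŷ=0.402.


BCE = -[y·ln(p) + (1-y)·ln(1-p)]
= -1·ln(0.402) - 0
= -ln(0.402) = 0.9113

0.9113


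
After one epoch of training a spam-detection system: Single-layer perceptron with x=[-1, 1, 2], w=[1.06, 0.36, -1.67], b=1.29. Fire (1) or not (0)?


z = (-1)·(1.06) + (1)·(0.36) + (2)·(-1.67) + 1.29
  = -2.75
step(z) = 0 (z<0)

0


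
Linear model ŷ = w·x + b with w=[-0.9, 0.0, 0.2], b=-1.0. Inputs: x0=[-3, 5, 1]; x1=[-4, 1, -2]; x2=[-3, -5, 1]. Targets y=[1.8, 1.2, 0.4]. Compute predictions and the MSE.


ŷ0 = (-0.9)·(-3) + (0.0)·(5) + (0.2)·(1) - 1.0 = 1.9
ŷ1 = (-0.9)·(-4) + (0.0)·(1) + (0.2)·(-2) - 1.0 = 2.2
ŷ2 = (-0.9)·(-3) + (0.0)·(-5) + (0.2)·(1) - 1.0 = 1.9
errors² = [0.01, 1.0, 2.25]
MSE = 3.2600/3 = 1.0867

1.0867


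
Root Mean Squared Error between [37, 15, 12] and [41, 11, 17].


MSE = 57/3 = 19
RMSE = √(57/3) = 4.3589

4.3589


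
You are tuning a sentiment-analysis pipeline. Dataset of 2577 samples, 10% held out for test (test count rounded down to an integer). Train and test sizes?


Test = ⌊2577·10/100⌋ = 257
Train = 2577 - 257 = 2320

Train: 2320, Test: 257


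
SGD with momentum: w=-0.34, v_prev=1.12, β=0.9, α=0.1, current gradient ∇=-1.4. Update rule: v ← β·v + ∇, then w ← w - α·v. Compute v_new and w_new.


v_new = 0.9·1.12 - 1.4 = 1.008 - 1.4 = -0.392
w_new = -0.34 - 0.1·-0.392 = -0.34 + 0.0392 = -0.3008

v_new=-0.392, w_new=-0.3008


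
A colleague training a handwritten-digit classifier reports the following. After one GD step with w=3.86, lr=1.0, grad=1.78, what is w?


w_new = w - α·∇
= 3.86 - 1.0·1.78
= 3.86 - 1.78
= 2.08

2.08


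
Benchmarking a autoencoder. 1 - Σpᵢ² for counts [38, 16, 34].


Probabilities: [38/88, 16/88, 34/88] ≈ [0.4318, 0.1818, 0.3864]
Σpᵢ² = (1444 + 256 + 1156)/88² = 2856/7744
Gini = 1 - Σpᵢ² = 1 - 2856/7744 = 0.6312

0.6312


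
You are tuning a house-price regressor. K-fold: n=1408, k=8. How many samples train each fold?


Fold size = 1408/8 = 176
Training per fold = 1408 - 176 = 1232

1232


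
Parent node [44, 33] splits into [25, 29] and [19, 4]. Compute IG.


Parent = [44, 33], H_parent = 0.9852
H_left = 0.996 (n=54), H_right = 0.6666 (n=23)
H_children = (54/77)·0.996 + (23/77)·0.6666 = 0.8976
IG = 0.9852 - 0.8976 = 0.0876

0.0876


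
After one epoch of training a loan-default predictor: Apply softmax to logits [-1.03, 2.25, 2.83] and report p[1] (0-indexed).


Exponentials: e^-1.03=0.357, e^2.25=9.4877, e^2.83=16.9455
Sum = 26.7902
Softmax = [0.0133, 0.3541, 0.6325]
p[1] = 9.4877/26.7902 = 0.3541

0.3541


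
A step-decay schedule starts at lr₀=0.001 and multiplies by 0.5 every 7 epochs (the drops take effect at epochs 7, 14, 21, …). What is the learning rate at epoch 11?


n_drops = ⌊11/7⌋ = 1
lr = 0.001·0.5^1 = 0.001·0.5 = 0.0005

0.0005


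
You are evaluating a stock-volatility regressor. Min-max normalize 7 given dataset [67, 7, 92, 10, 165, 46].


min=7, max=165
(7-7)/(165-7) = 0/158 = 0.0

0.0


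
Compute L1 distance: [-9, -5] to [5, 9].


d = |-9-5| + |-5-9|
  = 14 + 14
  = 28

28


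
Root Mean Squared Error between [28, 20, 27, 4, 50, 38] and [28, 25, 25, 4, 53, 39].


MSE = 39/6 = 6.5
RMSE = √(39/6) = 2.5495

2.5495


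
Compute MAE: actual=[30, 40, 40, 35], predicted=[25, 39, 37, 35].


Absolute errors: |30-25|=5, |40-39|=1, |40-37|=3, |35-35|=0
Sum = 9
MAE = 9/4 = 9/4

9/4


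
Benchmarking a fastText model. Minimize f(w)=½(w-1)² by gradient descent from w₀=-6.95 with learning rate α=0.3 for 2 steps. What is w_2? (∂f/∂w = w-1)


step 1: grad = -6.95-1 = -7.95; w = -6.95 - 0.3·(-7.95) = -4.565
step 2: grad = -4.565-1 = -5.565; w = -4.565 - 0.3·(-5.565) = -2.8955

-2.8955


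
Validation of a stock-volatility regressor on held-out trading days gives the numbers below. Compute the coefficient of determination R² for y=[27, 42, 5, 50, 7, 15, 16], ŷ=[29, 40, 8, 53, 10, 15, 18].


ȳ = 23.1429
SS_res = Σ(y-ŷ)² = 39
SS_tot = Σ(y-ȳ)² = 1798.86
R² = 1 - SS_res/SS_tot = 1 - 0.0217 = 0.9783

0.9783


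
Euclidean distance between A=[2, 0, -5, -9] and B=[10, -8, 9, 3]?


d = √((2-10)² + (0+ 8)² + (-5-9)² + (-9-3)²)
  = √(64 + 64 + 196 + 144)
  = √468 = 21.6333

21.6333


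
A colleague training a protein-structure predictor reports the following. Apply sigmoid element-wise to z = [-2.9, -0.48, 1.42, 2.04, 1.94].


σ(-2.9) = 1/(1+e^2.9) = 0.0522
σ(-0.48) = 1/(1+e^0.48) = 0.3823
σ(1.42) = 1/(1+e^-1.42) = 0.8053
σ(2.04) = 1/(1+e^-2.04) = 0.8849
σ(1.94) = 1/(1+e^-1.94) = 0.8744
result = [0.0522, 0.3823, 0.8053, 0.8849, 0.8744]

[0.0522, 0.3823, 0.8053, 0.8849, 0.8744]


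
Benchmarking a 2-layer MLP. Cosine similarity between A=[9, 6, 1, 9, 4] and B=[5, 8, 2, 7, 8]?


A·B = 9·5 + 6·8 + 1·2 + 9·7 + 4·8 = 190
‖A‖ = √215 = 14.6629, ‖B‖ = √206 = 14.3527
cos = 190/(√215·√206) = 190/√44290 = 0.9028

0.9028


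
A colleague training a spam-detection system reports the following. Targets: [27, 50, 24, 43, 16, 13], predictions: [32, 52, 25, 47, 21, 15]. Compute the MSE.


Squared errors: (27-32)²=25, (50-52)²=4, (24-25)²=1, (43-47)²=16, (16-21)²=25, (13-15)²=4
Sum = 75
MSE = 75/6 = 25/2

25/2


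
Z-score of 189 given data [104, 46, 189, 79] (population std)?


μ = 104.5, σ = 52.9457
z = (189 - 104.5)/52.9457 = 1.596

1.596


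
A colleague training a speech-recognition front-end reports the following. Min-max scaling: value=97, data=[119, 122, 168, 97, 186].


min=97, max=186
(97-97)/(186-97) = 0/89 = 0.0

0.0


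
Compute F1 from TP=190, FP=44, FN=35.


Precision = 190/234 = 0.812
Recall = 190/225 = 0.8444
F1 = 2·P·R/(P+R) = 2·TP/(2·TP+FP+FN) = 380/(380+44+35) = 380/459 = 0.8279

0.8279


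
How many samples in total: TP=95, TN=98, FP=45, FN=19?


Total = TP + TN + FP + FN
= 95 + 98 + 45 + 19
= 257
(Predicted positive: 140, predicted negative: 117)

257


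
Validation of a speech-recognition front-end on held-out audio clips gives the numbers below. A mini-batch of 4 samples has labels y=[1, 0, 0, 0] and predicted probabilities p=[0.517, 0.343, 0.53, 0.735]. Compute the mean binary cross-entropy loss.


L[0] = -ln(0.517) = 0.6597
L[1] = -ln(1-0.343) = -ln(0.657) = 0.4201
L[2] = -ln(1-0.53) = -ln(0.47) = 0.755
L[3] = -ln(1-0.735) = -ln(0.265) = 1.328
mean = (0.6597 + 0.4201 + 0.755 + 1.328)/4 = 0.7907

0.7907


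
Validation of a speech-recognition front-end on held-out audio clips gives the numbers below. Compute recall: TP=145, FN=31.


Recall = TP/(TP+FN)
= 145/(145+31)
= 145/176 = 82.39%

82.39%


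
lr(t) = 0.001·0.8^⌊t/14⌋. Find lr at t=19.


n_drops = ⌊19/14⌋ = 1
lr = 0.001·0.8^1 = 0.001·0.8 = 0.0008

0.0008


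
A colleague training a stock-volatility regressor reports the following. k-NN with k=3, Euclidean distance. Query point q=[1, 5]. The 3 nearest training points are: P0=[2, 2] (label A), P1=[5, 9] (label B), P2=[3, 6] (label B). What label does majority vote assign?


d(q,P0) = 3.1623  (label A)
d(q,P1) = 5.6569  (label B)
d(q,P2) = 2.2361  (label B)
Votes: A=1, B=2
Majority → B

B


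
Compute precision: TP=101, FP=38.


Precision = TP/(TP+FP)
= 101/(101+38)
= 101/139 = 72.66%

72.66%


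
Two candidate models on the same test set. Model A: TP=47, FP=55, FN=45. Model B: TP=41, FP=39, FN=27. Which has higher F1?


Model A: P=47/102=0.4608, R=47/92=0.5109, F1=2PR/(P+R)=2TP/(2TP+FP+FN)=94/194=0.4845
Model B: P=41/80=0.5125, R=41/68=0.6029, F1=2PR/(P+R)=2TP/(2TP+FP+FN)=82/148=0.5541
0.4845 < 0.5541 → Model B

Model B


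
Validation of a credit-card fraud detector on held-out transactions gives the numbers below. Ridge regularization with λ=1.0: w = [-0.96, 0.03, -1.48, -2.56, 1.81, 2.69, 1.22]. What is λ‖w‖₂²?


‖w‖₂² = (-0.96)² + (0.03)² + (-1.48)² + (-2.56)² + (1.81)² + (2.69)² + (1.22)²
     = 0.9216 + 0.0009 + 2.1904 + 6.5536 + 3.2761 + 7.2361 + 1.4884
     = 21.6671
λ·‖w‖₂² = 1.0·21.6671 = 21.6671

21.6671


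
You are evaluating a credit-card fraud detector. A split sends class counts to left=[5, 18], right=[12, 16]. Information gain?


Parent = [17, 34], H_parent = 0.9183
H_left = 0.7554 (n=23), H_right = 0.9852 (n=28)
H_children = (23/51)·0.7554 + (28/51)·0.9852 = 0.8816
IG = 0.9183 - 0.8816 = 0.0367

0.0367


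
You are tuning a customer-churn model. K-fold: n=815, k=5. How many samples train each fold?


Fold size = 815/5 = 163
Training per fold = 815 - 163 = 652

652


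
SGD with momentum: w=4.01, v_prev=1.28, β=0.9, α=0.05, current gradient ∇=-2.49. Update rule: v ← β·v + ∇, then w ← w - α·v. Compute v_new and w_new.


v_new = 0.9·1.28 - 2.49 = 1.152 - 2.49 = -1.338
w_new = 4.01 - 0.05·-1.338 = 4.01 + 0.0669 = 4.0769

v_new=-1.338, w_new=4.0769


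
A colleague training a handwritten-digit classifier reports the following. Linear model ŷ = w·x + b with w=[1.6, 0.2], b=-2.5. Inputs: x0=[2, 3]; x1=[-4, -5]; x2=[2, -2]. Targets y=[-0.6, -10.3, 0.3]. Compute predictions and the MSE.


ŷ0 = (1.6)·(2) + (0.2)·(3) - 2.5 = 1.3
ŷ1 = (1.6)·(-4) + (0.2)·(-5) - 2.5 = -9.9
ŷ2 = (1.6)·(2) + (0.2)·(-2) - 2.5 = 0.3
errors² = [3.61, 0.16, 0.0]
MSE = 3.7700/3 = 1.2567

1.2567


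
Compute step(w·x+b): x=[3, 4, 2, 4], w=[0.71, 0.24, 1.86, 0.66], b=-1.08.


z = (3)·(0.71) + (4)·(0.24) + (2)·(1.86) + (4)·(0.66) - 1.08
  = 8.37
step(z) = 1 (z≥0)

1


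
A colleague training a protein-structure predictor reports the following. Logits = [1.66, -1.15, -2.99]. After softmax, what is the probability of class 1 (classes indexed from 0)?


Exponentials: e^1.66=5.2593, e^-1.15=0.3166, e^-2.99=0.0503
Sum = 5.6262
Softmax = [0.9348, 0.0563, 0.0089]
p[1] = 0.3166/5.6262 = 0.0563

0.0563


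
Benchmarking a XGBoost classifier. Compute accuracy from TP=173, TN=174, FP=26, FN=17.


Accuracy = (TP+TN)/(TP+TN+FP+FN)
= (173+174)/(390)
= 347/390 = 88.97%

88.97%


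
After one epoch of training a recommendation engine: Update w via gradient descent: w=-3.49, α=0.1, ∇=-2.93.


w_new = w - α·∇
= -3.49 - 0.1·-2.93
= -3.49 + 0.293
= -3.197

-3.197


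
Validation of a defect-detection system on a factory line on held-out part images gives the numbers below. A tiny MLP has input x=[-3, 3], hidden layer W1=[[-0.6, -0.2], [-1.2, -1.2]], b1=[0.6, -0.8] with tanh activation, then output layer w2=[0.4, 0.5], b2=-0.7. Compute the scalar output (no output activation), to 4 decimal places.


z1[0] = (-0.6)·(-3) + (-0.2)·(3) + 0.6 = 1.8
z1[1] = (-1.2)·(-3) + (-1.2)·(3) - 0.8 = -0.8
h = tanh(z1) = [0.9468, -0.664]
output = (0.4)·(0.9468) + (0.5)·(-0.664) - 0.7 = -0.6533

-0.6533


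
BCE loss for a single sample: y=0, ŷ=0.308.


BCE = -[y·ln(p) + (1-y)·ln(1-p)]
= -0 - 1·ln(1-0.308)
= -ln(0.692) = 0.3682

0.3682


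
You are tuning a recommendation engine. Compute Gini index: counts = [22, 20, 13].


Probabilities: [22/55, 20/55, 13/55] ≈ [0.4, 0.3636, 0.2364]
Σpᵢ² = (484 + 400 + 169)/55² = 1053/3025
Gini = 1 - Σpᵢ² = 1 - 1053/3025 = 0.6519

0.6519


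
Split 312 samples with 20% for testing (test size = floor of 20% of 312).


Test = ⌊312·20/100⌋ = 62
Train = 312 - 62 = 250

Train: 250, Test: 62


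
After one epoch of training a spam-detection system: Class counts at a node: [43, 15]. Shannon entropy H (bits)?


Probabilities: [43/58, 15/58] ≈ [0.7414, 0.2586]
H = -((43/58)·log₂(43/58) + (15/58)·log₂(15/58))
  = 0.8247 bits

0.8247 bits


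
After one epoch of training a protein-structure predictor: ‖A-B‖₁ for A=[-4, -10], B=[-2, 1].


d = |-4+ 2| + |-10-1|
  = 2 + 11
  = 13

13


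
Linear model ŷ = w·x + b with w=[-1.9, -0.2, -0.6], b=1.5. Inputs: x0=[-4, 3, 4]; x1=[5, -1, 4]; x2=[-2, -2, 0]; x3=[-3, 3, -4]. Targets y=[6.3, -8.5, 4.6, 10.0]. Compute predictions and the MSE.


ŷ0 = (-1.9)·(-4) + (-0.2)·(3) + (-0.6)·(4) + 1.5 = 6.1
ŷ1 = (-1.9)·(5) + (-0.2)·(-1) + (-0.6)·(4) + 1.5 = -10.2
ŷ2 = (-1.9)·(-2) + (-0.2)·(-2) + (-0.6)·(0) + 1.5 = 5.7
ŷ3 = (-1.9)·(-3) + (-0.2)·(3) + (-0.6)·(-4) + 1.5 = 9.0
errors² = [0.04, 2.89, 1.21, 1.0]
MSE = 5.1400/4 = 1.285

1.285


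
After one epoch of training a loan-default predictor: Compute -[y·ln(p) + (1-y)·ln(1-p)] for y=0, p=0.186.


BCE = -[y·ln(p) + (1-y)·ln(1-p)]
= -0 - 1·ln(1-0.186)
= -ln(0.814) = 0.2058

0.2058


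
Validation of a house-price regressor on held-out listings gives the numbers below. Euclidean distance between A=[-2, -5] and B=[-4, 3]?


d = √((-2+ 4)² + (-5-3)²)
  = √(4 + 64)
  = √68 = 8.2462

8.2462


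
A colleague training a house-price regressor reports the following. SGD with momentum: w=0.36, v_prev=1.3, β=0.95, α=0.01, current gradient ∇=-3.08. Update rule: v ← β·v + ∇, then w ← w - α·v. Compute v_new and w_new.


v_new = 0.95·1.3 - 3.08 = 1.235 - 3.08 = -1.845
w_new = 0.36 - 0.01·-1.845 = 0.36 + 0.01845 = 0.37845

v_new=-1.845, w_new=0.37845


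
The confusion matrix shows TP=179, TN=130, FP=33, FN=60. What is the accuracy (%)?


Accuracy = (TP+TN)/(TP+TN+FP+FN)
= (179+130)/(402)
= 309/402 = 76.87%

76.87%


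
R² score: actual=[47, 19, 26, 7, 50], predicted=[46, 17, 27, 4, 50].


ȳ = 29.8
SS_res = Σ(y-ŷ)² = 15
SS_tot = Σ(y-ȳ)² = 1354.8
R² = 1 - SS_res/SS_tot = 1 - 0.0111 = 0.9889

0.9889


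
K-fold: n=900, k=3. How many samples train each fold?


Fold size = 900/3 = 300
Training per fold = 900 - 300 = 600

600


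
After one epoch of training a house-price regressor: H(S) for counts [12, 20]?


Probabilities: [12/32, 20/32] ≈ [0.375, 0.625]
H = -((12/32)·log₂(12/32) + (20/32)·log₂(20/32))
  = 0.9544 bits

0.9544 bits


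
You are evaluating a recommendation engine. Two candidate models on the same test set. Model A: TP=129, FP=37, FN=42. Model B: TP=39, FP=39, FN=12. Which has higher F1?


Model A: P=129/166=0.7771, R=129/171=0.7544, F1=2PR/(P+R)=2TP/(2TP+FP+FN)=258/337=0.7656
Model B: P=39/78=0.5, R=39/51=0.7647, F1=2PR/(P+R)=2TP/(2TP+FP+FN)=78/129=0.6047
0.7656 > 0.6047 → Model A

Model A


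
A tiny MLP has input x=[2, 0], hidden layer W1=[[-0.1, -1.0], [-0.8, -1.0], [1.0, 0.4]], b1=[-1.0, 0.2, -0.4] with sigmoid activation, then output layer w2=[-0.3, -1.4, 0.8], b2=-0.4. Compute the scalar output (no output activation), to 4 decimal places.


z1[0] = (-0.1)·(2) + (-1.0)·(0) - 1.0 = -1.2
z1[1] = (-0.8)·(2) + (-1.0)·(0) + 0.2 = -1.4
z1[2] = (1.0)·(2) + (0.4)·(0) - 0.4 = 1.6
h = sigmoid(z1) = [0.2315, 0.1978, 0.832]
output = (-0.3)·(0.2315) + (-1.4)·(0.1978) + (0.8)·(0.832) - 0.4 = -0.0808

-0.0808


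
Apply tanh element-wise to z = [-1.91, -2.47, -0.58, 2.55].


tanh(-1.91) = -0.9571
tanh(-2.47) = -0.9858
tanh(-0.58) = -0.5227
tanh(2.55) = 0.9879
result = [-0.9571, -0.9858, -0.5227, 0.9879]

[-0.9571, -0.9858, -0.5227, 0.9879]


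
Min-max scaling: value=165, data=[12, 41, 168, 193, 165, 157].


min=12, max=193
(165-12)/(193-12) = 153/181 = 0.8453

0.8453


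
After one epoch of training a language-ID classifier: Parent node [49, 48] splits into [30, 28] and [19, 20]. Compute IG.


Parent = [49, 48], H_parent = 0.9999
H_left = 0.9991 (n=58), H_right = 0.9995 (n=39)
H_children = (58/97)·0.9991 + (39/97)·0.9995 = 0.9993
IG = 0.9999 - 0.9993 = 0.0006

0.0006


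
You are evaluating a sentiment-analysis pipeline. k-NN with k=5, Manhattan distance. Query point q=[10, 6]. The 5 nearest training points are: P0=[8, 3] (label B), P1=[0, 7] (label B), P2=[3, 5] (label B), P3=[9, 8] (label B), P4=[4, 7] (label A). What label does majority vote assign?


d(q,P0) = 5  (label B)
d(q,P1) = 11  (label B)
d(q,P2) = 8  (label B)
d(q,P3) = 3  (label B)
d(q,P4) = 7  (label A)
Votes: A=1, B=4
Majority → B

B


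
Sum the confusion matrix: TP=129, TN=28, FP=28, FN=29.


Total = TP + TN + FP + FN
= 129 + 28 + 28 + 29
= 214
(Predicted positive: 157, predicted negative: 57)

214


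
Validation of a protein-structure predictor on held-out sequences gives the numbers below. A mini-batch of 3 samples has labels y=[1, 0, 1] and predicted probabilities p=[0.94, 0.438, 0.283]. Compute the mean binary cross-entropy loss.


L[0] = -ln(0.94) = 0.0619
L[1] = -ln(1-0.438) = -ln(0.562) = 0.5763
L[2] = -ln(0.283) = 1.2623
mean = (0.0619 + 0.5763 + 1.2623)/3 = 0.6335

0.6335


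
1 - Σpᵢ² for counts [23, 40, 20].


Probabilities: [23/83, 40/83, 20/83] ≈ [0.2771, 0.4819, 0.241]
Σpᵢ² = (529 + 1600 + 400)/83² = 2529/6889
Gini = 1 - Σpᵢ² = 1 - 2529/6889 = 0.6329

0.6329


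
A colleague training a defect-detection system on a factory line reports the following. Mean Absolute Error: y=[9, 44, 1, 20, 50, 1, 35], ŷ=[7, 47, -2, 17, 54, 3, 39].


Absolute errors: |9-7|=2, |44-47|=3, |1+ 2|=3, |20-17|=3, |50-54|=4, |1-3|=2, |35-39|=4
Sum = 21
MAE = 21/7 = 3

3


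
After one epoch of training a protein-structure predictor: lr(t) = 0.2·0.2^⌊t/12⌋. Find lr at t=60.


n_drops = ⌊60/12⌋ = 5
lr = 0.2·0.2^5 = 0.2·0.00032 = 0.000064

0.000064


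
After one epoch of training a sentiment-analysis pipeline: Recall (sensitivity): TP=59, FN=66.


Recall = TP/(TP+FN)
= 59/(59+66)
= 59/125 = 47.2%

47.2%


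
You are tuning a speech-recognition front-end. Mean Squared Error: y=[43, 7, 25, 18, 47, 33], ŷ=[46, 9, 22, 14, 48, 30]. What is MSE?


Squared errors: (43-46)²=9, (7-9)²=4, (25-22)²=9, (18-14)²=16, (47-48)²=1, (33-30)²=9
Sum = 48
MSE = 48/6 = 8

8


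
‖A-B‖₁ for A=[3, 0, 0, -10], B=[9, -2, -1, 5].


d = |3-9| + |0+ 2| + |0+ 1| + |-10-5|
  = 6 + 2 + 1 + 15
  = 24

24


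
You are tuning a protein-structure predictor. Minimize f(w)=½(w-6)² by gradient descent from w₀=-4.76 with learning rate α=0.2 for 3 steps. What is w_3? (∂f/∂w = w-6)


step 1: grad = -4.76-6 = -10.76; w = -4.76 - 0.2·(-10.76) = -2.608
step 2: grad = -2.608-6 = -8.608; w = -2.608 - 0.2·(-8.608) = -0.8864
step 3: grad = -0.8864-6 = -6.8864; w = -0.8864 - 0.2·(-6.8864) = 0.49088

0.49088


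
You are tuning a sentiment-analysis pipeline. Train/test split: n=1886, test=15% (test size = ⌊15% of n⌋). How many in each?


Test = ⌊1886·15/100⌋ = 282
Train = 1886 - 282 = 1604

Train: 1604, Test: 282


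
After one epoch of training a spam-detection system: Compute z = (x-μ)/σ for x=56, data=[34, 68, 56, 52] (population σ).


μ = 52.5, σ = 12.1963
z = (56 - 52.5)/12.1963 = 0.287

0.287


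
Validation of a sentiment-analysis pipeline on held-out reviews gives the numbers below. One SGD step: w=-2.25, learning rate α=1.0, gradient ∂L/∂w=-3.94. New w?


w_new = w - α·∇
= -2.25 - 1.0·-3.94
= -2.25 + 3.94
= 1.69

1.69


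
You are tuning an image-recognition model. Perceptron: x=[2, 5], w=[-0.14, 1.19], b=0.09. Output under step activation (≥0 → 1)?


z = (2)·(-0.14) + (5)·(1.19) + 0.09
  = 5.76
step(z) = 1 (z≥0)

1


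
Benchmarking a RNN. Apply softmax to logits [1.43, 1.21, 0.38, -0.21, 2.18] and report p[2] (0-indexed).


Exponentials: e^1.43=4.1787, e^1.21=3.3535, e^0.38=1.4623, e^-0.21=0.8106, e^2.18=8.8463
Sum = 18.6514
Softmax = [0.224, 0.1798, 0.0784, 0.0435, 0.4743]
p[2] = 1.4623/18.6514 = 0.0784

0.0784


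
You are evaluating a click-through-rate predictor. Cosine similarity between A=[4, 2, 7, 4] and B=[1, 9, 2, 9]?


A·B = 4·1 + 2·9 + 7·2 + 4·9 = 72
‖A‖ = √85 = 9.2195, ‖B‖ = √167 = 12.9228
cos = 72/(√85·√167) = 72/√14195 = 0.6043

0.6043


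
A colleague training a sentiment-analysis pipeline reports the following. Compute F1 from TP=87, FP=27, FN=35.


Precision = 87/114 = 0.7632
Recall = 87/122 = 0.7131
F1 = 2·P·R/(P+R) = 2·TP/(2·TP+FP+FN) = 174/(174+27+35) = 174/236 = 0.7373

0.7373


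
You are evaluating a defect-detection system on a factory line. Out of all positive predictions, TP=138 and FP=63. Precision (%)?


Precision = TP/(TP+FP)
= 138/(138+63)
= 138/201 = 68.66%

68.66%


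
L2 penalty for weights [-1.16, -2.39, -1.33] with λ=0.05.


‖w‖₂² = (-1.16)² + (-2.39)² + (-1.33)²
     = 1.3456 + 5.7121 + 1.7689
     = 8.8266
λ·‖w‖₂² = 0.05·8.8266 = 0.44133

0.44133


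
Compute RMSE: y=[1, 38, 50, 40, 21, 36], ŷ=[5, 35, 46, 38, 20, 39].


MSE = 55/6 = 9.1667
RMSE = √(55/6) = 3.0277

3.0277


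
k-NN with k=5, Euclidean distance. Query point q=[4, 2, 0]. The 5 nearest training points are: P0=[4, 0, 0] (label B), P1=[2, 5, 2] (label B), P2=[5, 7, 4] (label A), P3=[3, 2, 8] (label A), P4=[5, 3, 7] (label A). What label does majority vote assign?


d(q,P0) = 2.0  (label B)
d(q,P1) = 4.1231  (label B)
d(q,P2) = 6.4807  (label A)
d(q,P3) = 8.0623  (label A)
d(q,P4) = 7.1414  (label A)
Votes: A=3, B=2
Majority → A

A


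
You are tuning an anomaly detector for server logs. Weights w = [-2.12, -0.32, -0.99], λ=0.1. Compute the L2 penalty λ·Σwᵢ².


‖w‖₂² = (-2.12)² + (-0.32)² + (-0.99)²
     = 4.4944 + 0.1024 + 0.9801
     = 5.5769
λ·‖w‖₂² = 0.1·5.5769 = 0.55769

0.55769


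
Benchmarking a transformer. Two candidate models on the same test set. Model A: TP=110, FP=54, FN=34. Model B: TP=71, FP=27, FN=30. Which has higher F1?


Model A: P=110/164=0.6707, R=110/144=0.7639, F1=2PR/(P+R)=2TP/(2TP+FP+FN)=220/308=0.7143
Model B: P=71/98=0.7245, R=71/101=0.703, F1=2PR/(P+R)=2TP/(2TP+FP+FN)=142/199=0.7136
0.7143 > 0.7136 → Model A

Model A


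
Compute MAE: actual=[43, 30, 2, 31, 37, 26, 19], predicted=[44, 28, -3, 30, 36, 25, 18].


Absolute errors: |43-44|=1, |30-28|=2, |2+ 3|=5, |31-30|=1, |37-36|=1, |26-25|=1, |19-18|=1
Sum = 12
MAE = 12/7 = 12/7

12/7


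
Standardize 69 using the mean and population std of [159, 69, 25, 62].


μ = 78.75, σ = 49.2563
z = (69 - 78.75)/49.2563 = -0.1979

-0.1979


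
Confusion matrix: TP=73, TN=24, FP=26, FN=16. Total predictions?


Total = TP + TN + FP + FN
= 73 + 24 + 26 + 16
= 139
(Predicted positive: 99, predicted negative: 40)

139


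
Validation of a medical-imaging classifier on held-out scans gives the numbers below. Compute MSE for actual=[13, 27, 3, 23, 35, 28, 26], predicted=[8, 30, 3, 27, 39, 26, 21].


Squared errors: (13-8)²=25, (27-30)²=9, (3-3)²=0, (23-27)²=16, (35-39)²=16, (28-26)²=4, (26-21)²=25
Sum = 95
MSE = 95/7 = 95/7

95/7
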